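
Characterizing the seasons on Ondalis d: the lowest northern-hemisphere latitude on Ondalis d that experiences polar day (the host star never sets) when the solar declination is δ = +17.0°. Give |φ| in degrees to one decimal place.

Polar day requires cos H₀ = −tan φ tan δ ≤ −1, i.e. tan φ tan δ ≥ 1.
The boundary is |tan φ| · |tan δ| = 1, so |φ| = 90° − |δ| = 90° − 17.0° = 73.0° in the northern hemisphere.

|φ| = 73.0°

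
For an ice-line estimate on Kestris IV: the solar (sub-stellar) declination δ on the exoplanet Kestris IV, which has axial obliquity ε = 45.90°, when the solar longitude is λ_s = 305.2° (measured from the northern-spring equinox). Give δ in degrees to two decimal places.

δ = -35.93°

sin δ = sin ε · sin λ_s = sin 45.90° × sin 305.2° = -0.586813.
δ = arcsin(-0.586813) = -35.93°.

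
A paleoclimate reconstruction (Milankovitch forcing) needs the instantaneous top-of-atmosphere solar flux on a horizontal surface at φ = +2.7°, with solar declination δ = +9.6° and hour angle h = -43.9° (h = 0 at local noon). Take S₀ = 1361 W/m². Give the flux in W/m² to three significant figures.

cos θ_z = sin φ sin δ + cos φ cos δ cos h = 0.007856 + 0.709672 = 0.717528.
Flux = S₀ · cos θ_z = 1361 × 0.717528 = 976.6 W/m².

977 W/m²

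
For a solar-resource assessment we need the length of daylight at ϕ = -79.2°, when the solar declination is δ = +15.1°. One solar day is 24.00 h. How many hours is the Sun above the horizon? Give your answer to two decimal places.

0.00 h

cos h₀ = −tan ϕ · tan δ = 1.4144 ≥ 1, so the Sun never rises (polar night) and h₀ = 0.
Daylight = 2h₀/(2π) × 24.00 h = (0.0000/π) × 24.00 = 0.00 h.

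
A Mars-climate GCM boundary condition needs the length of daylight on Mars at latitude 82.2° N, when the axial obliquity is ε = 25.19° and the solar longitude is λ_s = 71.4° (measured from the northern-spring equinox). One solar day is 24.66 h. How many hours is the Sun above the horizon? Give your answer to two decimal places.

Solar declination: sin δ = sin ε · sin λ_s = sin 25.19° × sin 71.4° = 0.40339, so δ = +23.790°.
Sunrise equation: cos H₀ = −tan φ · tan δ = -3.2183 ≤ −1, so the Sun never sets (polar day) and H₀ = π.
Daylight = 2H₀/(2π) × 24.66 h = (3.1416/π) × 24.66 = 24.66 h.

24.66 h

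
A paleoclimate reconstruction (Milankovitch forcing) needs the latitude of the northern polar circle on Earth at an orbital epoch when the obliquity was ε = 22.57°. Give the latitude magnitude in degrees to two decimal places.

The polar circle is the lowest latitude that experiences at least one full rotation of continuous daylight at the northern-summer solstice; it lies at |ϕ| = 90° − ε = 90° − 22.57° = 67.43°.

67.43°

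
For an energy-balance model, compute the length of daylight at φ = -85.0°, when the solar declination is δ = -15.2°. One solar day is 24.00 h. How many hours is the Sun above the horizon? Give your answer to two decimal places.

Sunrise equation: cos H₀ = −tan φ · tan δ = -3.1055 ≤ −1, so the Sun never sets (polar day) and H₀ = π.
Daylight = 2H₀/(2π) × 24.00 h = (3.1416/π) × 24.00 = 24.00 h.

24.00 h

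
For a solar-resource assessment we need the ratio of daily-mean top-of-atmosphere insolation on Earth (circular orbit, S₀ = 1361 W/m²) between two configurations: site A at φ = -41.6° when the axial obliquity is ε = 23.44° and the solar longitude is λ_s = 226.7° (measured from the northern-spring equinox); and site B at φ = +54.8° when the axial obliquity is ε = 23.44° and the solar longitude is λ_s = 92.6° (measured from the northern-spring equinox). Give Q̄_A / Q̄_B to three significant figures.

Q̄_A / Q̄_B ≈ 0.914

— Configuration A (φ=-41.6°):
Solar declination: sin δ = sin ε · sin λ_s = sin 23.44° × sin 226.7° = -0.28950, so δ = -16.828°.
cos H₀ = −tan(-41.6°) tan(-16.828°) = -0.2685, H₀ = 1.8427 rad.
Bracket: H₀ sin φ sin δ + cos φ cos δ sin H₀ = 1.8427×-0.66393×-0.28950 + 0.74780×0.95718×0.96327 = 0.354181 + 0.689489 = 1.043670.
Q̄ = (S₀/π) × [bracket] = (1361/π) × 1.043670 = 452.14 W/m².
— Configuration B (φ=+54.8°):
Solar declination: sin δ = sin ε · sin λ_s = sin 23.44° × sin 92.6° = 0.39738, so δ = +23.414°.
cos H₀ = −tan(+54.8°) tan(+23.414°) = -0.6139, H₀ = 2.2318 rad.
Bracket: H₀ sin φ sin δ + cos φ cos δ sin H₀ = 2.2318×0.81714×0.39738 + 0.57643×0.91765×0.78941 = 0.724699 + 0.417567 = 1.142266.
Q̄ = (S₀/π) × [bracket] = (1361/π) × 1.142266 = 494.85 W/m².
Ratio Q̄_A / Q̄_B = 452.14 / 494.85 = 0.9137.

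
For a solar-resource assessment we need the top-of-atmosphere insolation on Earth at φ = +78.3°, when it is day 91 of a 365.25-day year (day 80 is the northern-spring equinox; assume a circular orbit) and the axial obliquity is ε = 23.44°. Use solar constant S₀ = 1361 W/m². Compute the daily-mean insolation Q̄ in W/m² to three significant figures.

Q̄ ≈ 143 W/m²

Solar longitude: λ_s = 360° × (91 − 80)/365.25 = 10.842°.
sin δ = sin 23.44° × sin 10.842° = 0.07482, so δ = +4.291°.
cos H₀ = −tan(+78.3°) tan(+4.291°) = -0.3623, H₀ = 1.9416 rad.
Bracket: H₀ sin φ sin δ + cos φ cos δ sin H₀ = 1.9416×0.97922×0.07482 + 0.20279×0.99720×0.93205 = 0.142252 + 0.188481 = 0.330733.
Q̄ = (S₀/π) × [bracket] = (1361/π) × 0.330733 = 143.3 W/m².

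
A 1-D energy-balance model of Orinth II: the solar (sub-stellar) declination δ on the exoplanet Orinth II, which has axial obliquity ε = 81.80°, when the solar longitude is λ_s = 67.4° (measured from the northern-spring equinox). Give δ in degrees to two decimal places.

sin δ = sin ε · sin λ_s = sin 81.80° × sin 67.4° = 0.913772.
δ = arcsin(0.913772) = +66.03°.

δ = +66.03°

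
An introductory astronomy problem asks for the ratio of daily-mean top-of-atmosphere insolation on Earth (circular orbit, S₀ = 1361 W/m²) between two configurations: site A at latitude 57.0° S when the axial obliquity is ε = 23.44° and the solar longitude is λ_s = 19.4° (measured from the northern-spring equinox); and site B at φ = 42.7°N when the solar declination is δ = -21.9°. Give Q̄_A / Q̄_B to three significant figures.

— Configuration A (φ=-57.0°):
Solar declination: sin δ = sin ε · sin λ_s = sin 23.44° × sin 19.4° = 0.13213, so δ = +7.593°.
cos H₀ = −tan(-57.0°) tan(+7.593°) = 0.2053, H₀ = 1.3641 rad.
Bracket: H₀ sin φ sin δ + cos φ cos δ sin H₀ = 1.3641×-0.83867×0.13213 + 0.54464×0.99123×0.97871 = -0.151161 + 0.528370 = 0.377209.
Q̄ = (S₀/π) × [bracket] = (1361/π) × 0.377209 = 163.41 W/m².
— Configuration B (φ=+42.7°):
cos H₀ = −tan(+42.7°) tan(-21.900°) = 0.3710, H₀ = 1.1908 rad.
Bracket: H₀ sin φ sin δ + cos φ cos δ sin H₀ = 1.1908×0.67816×-0.37299 + 0.73491×0.92784×0.92865 = -0.301209 + 0.633227 = 0.332018.
Q̄ = (S₀/π) × [bracket] = (1361/π) × 0.332018 = 143.84 W/m².
Ratio Q̄_A / Q̄_B = 163.41 / 143.84 = 1.136.

Q̄_A / Q̄_B ≈ 1.14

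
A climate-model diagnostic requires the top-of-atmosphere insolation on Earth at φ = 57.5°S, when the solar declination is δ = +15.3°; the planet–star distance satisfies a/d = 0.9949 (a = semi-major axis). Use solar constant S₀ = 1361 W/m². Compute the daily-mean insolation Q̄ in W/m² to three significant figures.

Q̄ ≈ 93.2 W/m²

cos H₀ = −tan(-57.5°) tan(+15.300°) = 0.4294, H₀ = 1.1269 rad.
Bracket: H₀ sin φ sin δ + cos φ cos δ sin H₀ = 1.1269×-0.84339×0.26387 + 0.53730×0.96456×0.90311 = -0.250786 + 0.468044 = 0.217258.
Inverse-square distance factor (a/d)² = 0.9949² = 0.989826.
Q̄ = (S₀/π) × 0.989826 × [bracket] = (1361/π) × 0.989826 × 0.217258 = 93.16 W/m².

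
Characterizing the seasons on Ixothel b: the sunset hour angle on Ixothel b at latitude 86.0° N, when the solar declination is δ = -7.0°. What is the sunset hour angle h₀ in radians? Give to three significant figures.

h₀ = 0.00 rad

cos h₀ = −tan ϕ · tan δ = 1.7559 ≥ 1, so the host star never rises (polar night) and h₀ = 0.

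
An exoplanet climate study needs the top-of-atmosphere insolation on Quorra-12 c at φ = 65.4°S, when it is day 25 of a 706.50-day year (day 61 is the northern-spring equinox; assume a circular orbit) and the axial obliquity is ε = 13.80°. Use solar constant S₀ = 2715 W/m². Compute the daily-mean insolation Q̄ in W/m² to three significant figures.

Solar longitude: λ_s = 360° × (25 − 61)/706.50 = -18.344°, i.e. -18.344° + 360° = 341.656°.
sin δ = sin 13.80° × sin 341.656° = -0.07507, so δ = -4.305°.
cos H₀ = −tan(-65.4°) tan(-4.305°) = -0.1644, H₀ = 1.7360 rad.
Bracket: H₀ sin φ sin δ + cos φ cos δ sin H₀ = 1.7360×-0.90924×-0.07507 + 0.41628×0.99718×0.98639 = 0.118494 + 0.409456 = 0.527950.
Q̄ = (S₀/π) × [bracket] = (2715/π) × 0.527950 = 456.3 W/m².

Q̄ ≈ 456 W/m²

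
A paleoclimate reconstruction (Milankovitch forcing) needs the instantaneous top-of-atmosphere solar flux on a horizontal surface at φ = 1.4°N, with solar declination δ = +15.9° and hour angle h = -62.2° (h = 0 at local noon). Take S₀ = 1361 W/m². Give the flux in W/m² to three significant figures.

619 W/m²

cos θ_z = sin φ sin δ + cos φ cos δ cos h = 0.006693 + 0.448409 = 0.455102.
Flux = S₀ · cos θ_z = 1361 × 0.455102 = 619.4 W/m².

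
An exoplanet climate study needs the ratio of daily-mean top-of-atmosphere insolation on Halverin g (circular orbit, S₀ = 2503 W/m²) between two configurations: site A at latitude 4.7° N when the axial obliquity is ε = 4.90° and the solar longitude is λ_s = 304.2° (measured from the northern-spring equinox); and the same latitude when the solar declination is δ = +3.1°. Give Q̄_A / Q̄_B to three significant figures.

Q̄_A / Q̄_B ≈ 0.983

— Configuration A (φ=+4.7°):
Solar declination: sin δ = sin ε · sin λ_s = sin 4.90° × sin 304.2° = -0.07065, so δ = -4.051°.
cos H₀ = −tan(+4.7°) tan(-4.051°) = 0.0058, H₀ = 1.5650 rad.
Bracket: H₀ sin φ sin δ + cos φ cos δ sin H₀ = 1.5650×0.08194×-0.07065 + 0.99664×0.99750×0.99998 = -0.009060 + 0.994129 = 0.985069.
Q̄ = (S₀/π) × [bracket] = (2503/π) × 0.985069 = 784.83 W/m².
— Configuration B (φ=+4.7°):
cos H₀ = −tan(+4.7°) tan(+3.100°) = -0.0045, H₀ = 1.5752 rad.
Bracket: H₀ sin φ sin δ + cos φ cos δ sin H₀ = 1.5752×0.08194×0.05408 + 0.99664×0.99854×0.99999 = 0.006980 + 0.995175 = 1.002155.
Q̄ = (S₀/π) × [bracket] = (2503/π) × 1.002155 = 798.45 W/m².
Ratio Q̄_A / Q̄_B = 784.83 / 798.45 = 0.9829.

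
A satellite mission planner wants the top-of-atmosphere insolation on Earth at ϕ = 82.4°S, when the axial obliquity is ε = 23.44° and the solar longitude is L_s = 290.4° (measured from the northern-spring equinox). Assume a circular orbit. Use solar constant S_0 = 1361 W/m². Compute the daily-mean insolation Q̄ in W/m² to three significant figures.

Q̄ ≈ 503 W/m²

Solar declination: sin δ = sin ε · sin L_s = sin 23.44° × sin 290.4° = -0.37284, so δ = -21.891°.
cos h₀ = −tan(-82.4°) tan(-21.891°) = -3.0114 ≤ −1 ⇒ polar day, h₀ = π.
Bracket: h₀ sin ϕ sin δ + cos ϕ cos δ sin h₀ = 3.1416×-0.99122×-0.37284 + 0.13226×0.92790×0.00000 = 1.161030 + 0.000000 = 1.161030.
Q̄ = (S_0/π) × [bracket] = (1361/π) × 1.161030 = 503.0 W/m².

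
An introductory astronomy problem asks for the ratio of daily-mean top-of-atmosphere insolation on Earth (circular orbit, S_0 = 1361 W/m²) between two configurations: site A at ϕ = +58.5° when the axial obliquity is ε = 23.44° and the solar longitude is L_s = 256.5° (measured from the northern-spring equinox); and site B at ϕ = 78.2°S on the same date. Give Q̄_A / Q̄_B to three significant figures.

— Configuration A (ϕ=+58.5°):
Solar declination: sin δ = sin ε · sin L_s = sin 23.44° × sin 256.5° = -0.38680, so δ = -22.755°.
cos h₀ = −tan(+58.5°) tan(-22.755°) = 0.6845, h₀ = 0.8169 rad.
Bracket: h₀ sin ϕ sin δ + cos ϕ cos δ sin h₀ = 0.8169×0.85264×-0.38680 + 0.52250×0.92216×0.72904 = -0.269415 + 0.351272 = 0.081857.
Q̄ = (S_0/π) × [bracket] = (1361/π) × 0.081857 = 35.462 W/m².
— Configuration B (ϕ=-78.2°):
cos h₀ = −tan(-78.2°) tan(-22.755°) = -2.0078 ≤ −1 ⇒ polar day, h₀ = π.
Bracket: h₀ sin ϕ sin δ + cos ϕ cos δ sin h₀ = 3.1416×-0.97887×-0.38680 + 0.20450×0.92216×0.00000 = 1.189494 + 0.000000 = 1.189494.
Q̄ = (S_0/π) × [bracket] = (1361/π) × 1.189494 = 515.31 W/m².
Ratio Q̄_A / Q̄_B = 35.462 / 515.31 = 0.06882.

Q̄_A / Q̄_B ≈ 0.0688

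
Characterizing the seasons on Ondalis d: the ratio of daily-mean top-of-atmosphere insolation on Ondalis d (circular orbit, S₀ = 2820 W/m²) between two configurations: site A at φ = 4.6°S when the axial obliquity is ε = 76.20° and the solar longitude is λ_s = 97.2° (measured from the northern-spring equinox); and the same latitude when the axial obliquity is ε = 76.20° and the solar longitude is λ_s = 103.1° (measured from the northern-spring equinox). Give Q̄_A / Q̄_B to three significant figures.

Q̄_A / Q̄_B ≈ 0.735

— Configuration A (φ=-4.6°):
Solar declination: sin δ = sin ε · sin λ_s = sin 76.20° × sin 97.2° = 0.96348, so δ = +74.467°.
cos H₀ = −tan(-4.6°) tan(+74.467°) = 0.2895, H₀ = 1.2771 rad.
Bracket: H₀ sin φ sin δ + cos φ cos δ sin H₀ = 1.2771×-0.08020×0.96348 + 0.99678×0.26779×0.95719 = -0.098683 + 0.255501 = 0.156818.
Q̄ = (S₀/π) × [bracket] = (2820/π) × 0.156818 = 140.77 W/m².
— Configuration B (φ=-4.6°):
Solar declination: sin δ = sin ε · sin λ_s = sin 76.20° × sin 103.1° = 0.94586, so δ = +71.060°.
cos H₀ = −tan(-4.6°) tan(+71.060°) = 0.2345, H₀ = 1.3341 rad.
Bracket: H₀ sin φ sin δ + cos φ cos δ sin H₀ = 1.3341×-0.08020×0.94586 + 0.99678×0.32457×0.97212 = -0.101202 + 0.314505 = 0.213303.
Q̄ = (S₀/π) × [bracket] = (2820/π) × 0.213303 = 191.47 W/m².
Ratio Q̄_A / Q̄_B = 140.77 / 191.47 = 0.7352.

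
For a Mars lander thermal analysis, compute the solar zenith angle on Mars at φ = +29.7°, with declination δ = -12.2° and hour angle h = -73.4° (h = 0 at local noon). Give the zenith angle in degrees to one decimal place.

cos θ_z = sin φ sin δ + cos φ cos δ cos h = -0.104703 + 0.242553 = 0.137850.
θ_z = arccos(0.137850) = 82.1°.

θ_z = 82.1°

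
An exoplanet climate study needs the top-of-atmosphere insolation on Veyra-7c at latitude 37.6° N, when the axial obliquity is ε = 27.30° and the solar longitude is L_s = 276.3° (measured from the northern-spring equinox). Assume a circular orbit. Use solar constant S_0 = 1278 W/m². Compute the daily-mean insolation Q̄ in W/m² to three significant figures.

Solar declination: sin δ = sin ε · sin L_s = sin 27.30° × sin 276.3° = -0.45588, so δ = -27.122°.
cos h₀ = −tan(+37.6°) tan(-27.122°) = 0.3944, h₀ = 1.1653 rad.
Bracket: h₀ sin ϕ sin δ + cos ϕ cos δ sin h₀ = 1.1653×0.61015×-0.45588 + 0.79229×0.89004×0.91892 = -0.324134 + 0.647995 = 0.323861.
Q̄ = (S_0/π) × [bracket] = (1278/π) × 0.323861 = 131.7 W/m².

Q̄ ≈ 132 W/m²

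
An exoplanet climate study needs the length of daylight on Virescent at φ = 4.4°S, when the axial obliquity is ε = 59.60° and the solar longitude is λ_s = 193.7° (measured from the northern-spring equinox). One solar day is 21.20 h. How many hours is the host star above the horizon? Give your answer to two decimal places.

Solar declination: sin δ = sin ε · sin λ_s = sin 59.60° × sin 193.7° = -0.20428, so δ = -11.787°.
cos H₀ = −tan φ · tan δ = −tan(-4.4°) × tan(-11.787°) = -0.0161, so H₀ = 1.5869 rad = 90.92°.
Daylight = 2H₀/(2π) × 21.20 h = (1.5869/π) × 21.20 = 10.71 h.

10.71 h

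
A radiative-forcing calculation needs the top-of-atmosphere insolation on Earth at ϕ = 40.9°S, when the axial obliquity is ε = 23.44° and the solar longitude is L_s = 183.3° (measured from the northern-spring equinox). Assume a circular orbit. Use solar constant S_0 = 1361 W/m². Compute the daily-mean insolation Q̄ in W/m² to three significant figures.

Q̄ ≈ 338 W/m²

Solar declination: sin δ = sin ε · sin L_s = sin 23.44° × sin 183.3° = -0.02290, so δ = -1.312°.
cos h₀ = −tan(-40.9°) tan(-1.312°) = -0.0198, h₀ = 1.5906 rad.
Bracket: h₀ sin ϕ sin δ + cos ϕ cos δ sin h₀ = 1.5906×-0.65474×-0.02290 + 0.75585×0.99974×0.99980 = 0.023849 + 0.755502 = 0.779351.
Q̄ = (S_0/π) × [bracket] = (1361/π) × 0.779351 = 337.6 W/m².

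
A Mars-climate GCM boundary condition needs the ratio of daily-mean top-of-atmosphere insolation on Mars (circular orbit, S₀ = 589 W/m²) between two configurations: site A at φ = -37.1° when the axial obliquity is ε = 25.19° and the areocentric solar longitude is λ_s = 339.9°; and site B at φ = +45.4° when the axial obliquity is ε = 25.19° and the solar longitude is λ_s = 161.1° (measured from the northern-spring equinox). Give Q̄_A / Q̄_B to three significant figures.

— Configuration A (φ=-37.1°):
sin δ = sin 25.19° × sin 339.9° = -0.14627, so δ = -8.411°.
cos H₀ = −tan(-37.1°) tan(-8.411°) = -0.1118, H₀ = 1.6829 rad.
Bracket: H₀ sin φ sin δ + cos φ cos δ sin H₀ = 1.6829×-0.60321×-0.14627 + 0.79758×0.98924×0.99373 = 0.148485 + 0.784051 = 0.932536.
Q̄ = (S₀/π) × [bracket] = (589/π) × 0.932536 = 174.84 W/m².
— Configuration B (φ=+45.4°):
Solar declination: sin δ = sin ε · sin λ_s = sin 25.19° × sin 161.1° = 0.13787, so δ = +7.924°.
cos H₀ = −tan(+45.4°) tan(+7.924°) = -0.1412, H₀ = 1.7124 rad.
Bracket: H₀ sin φ sin δ + cos φ cos δ sin H₀ = 1.7124×0.71203×0.13787 + 0.70215×0.99045×0.98999 = 0.168102 + 0.688483 = 0.856585.
Q̄ = (S₀/π) × [bracket] = (589/π) × 0.856585 = 160.60 W/m².
Ratio Q̄_A / Q̄_B = 174.84 / 160.60 = 1.089.

Q̄_A / Q̄_B ≈ 1.09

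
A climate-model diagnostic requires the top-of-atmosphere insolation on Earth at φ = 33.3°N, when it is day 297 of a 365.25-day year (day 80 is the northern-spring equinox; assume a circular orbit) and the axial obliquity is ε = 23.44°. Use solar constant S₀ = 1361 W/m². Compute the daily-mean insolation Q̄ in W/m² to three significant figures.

Q̄ ≈ 274 W/m²

Solar longitude: λ_s = 360° × (297 − 80)/365.25 = 213.881°.
sin δ = sin 23.44° × sin 213.881° = -0.22175, so δ = -12.812°.
cos H₀ = −tan(+33.3°) tan(-12.812°) = 0.1494, H₀ = 1.4209 rad.
Bracket: H₀ sin φ sin δ + cos φ cos δ sin H₀ = 1.4209×0.54902×-0.22175 + 0.83581×0.97510×0.98878 = -0.172988 + 0.805854 = 0.632866.
Q̄ = (S₀/π) × [bracket] = (1361/π) × 0.632866 = 274.2 W/m².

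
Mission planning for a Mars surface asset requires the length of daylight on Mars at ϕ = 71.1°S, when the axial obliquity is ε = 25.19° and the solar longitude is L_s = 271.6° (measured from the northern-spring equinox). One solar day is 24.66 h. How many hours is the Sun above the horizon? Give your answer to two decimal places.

Solar declination: sin δ = sin ε · sin L_s = sin 25.19° × sin 271.6° = -0.42546, so δ = -25.179°.
Sunrise equation: cos h₀ = −tan ϕ · tan δ = -1.3731 ≤ −1, so the Sun never sets (polar day) and h₀ = π.
Daylight = 2h₀/(2π) × 24.66 h = (3.1416/π) × 24.66 = 24.66 h.

24.66 h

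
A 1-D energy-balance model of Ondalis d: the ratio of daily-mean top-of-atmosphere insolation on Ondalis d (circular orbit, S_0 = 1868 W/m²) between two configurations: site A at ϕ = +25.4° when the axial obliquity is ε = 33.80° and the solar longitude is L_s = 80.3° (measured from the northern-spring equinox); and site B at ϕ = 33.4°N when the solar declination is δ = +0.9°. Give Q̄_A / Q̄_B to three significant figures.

Q̄_A / Q̄_B ≈ 1.37

— Configuration A (ϕ=+25.4°):
Solar declination: sin δ = sin ε · sin L_s = sin 33.80° × sin 80.3° = 0.54834, so δ = +33.253°.
cos h₀ = −tan(+25.4°) tan(+33.253°) = -0.3114, h₀ = 1.8874 rad.
Bracket: h₀ sin ϕ sin δ + cos ϕ cos δ sin h₀ = 1.8874×0.42894×0.54834 + 0.90334×0.83625×0.95029 = 0.443926 + 0.717866 = 1.161792.
Q̄ = (S_0/π) × [bracket] = (1868/π) × 1.161792 = 690.80 W/m².
— Configuration B (ϕ=+33.4°):
cos h₀ = −tan(+33.4°) tan(+0.900°) = -0.0104, h₀ = 1.5812 rad.
Bracket: h₀ sin ϕ sin δ + cos ϕ cos δ sin h₀ = 1.5812×0.55048×0.01571 + 0.83485×0.99988×0.99995 = 0.013674 + 0.834708 = 0.848382.
Q̄ = (S_0/π) × [bracket] = (1868/π) × 0.848382 = 504.45 W/m².
Ratio Q̄_A / Q̄_B = 690.80 / 504.45 = 1.369.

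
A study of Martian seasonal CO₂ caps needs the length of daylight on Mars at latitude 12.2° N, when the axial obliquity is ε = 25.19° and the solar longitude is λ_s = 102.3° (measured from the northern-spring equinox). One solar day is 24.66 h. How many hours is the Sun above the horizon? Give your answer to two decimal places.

Solar declination: sin δ = sin ε · sin λ_s = sin 25.19° × sin 102.3° = 0.41585, so δ = +24.573°.
cos H₀ = −tan φ · tan δ = −tan(+12.2°) × tan(+24.573°) = -0.0989, so H₀ = 1.6698 rad = 95.67°.
Daylight = 2H₀/(2π) × 24.66 h = (1.6698/π) × 24.66 = 13.11 h.

13.11 h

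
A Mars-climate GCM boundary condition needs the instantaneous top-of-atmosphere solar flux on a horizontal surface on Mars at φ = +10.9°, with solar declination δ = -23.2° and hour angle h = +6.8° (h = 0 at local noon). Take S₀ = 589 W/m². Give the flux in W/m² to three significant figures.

484 W/m²

cos θ_z = sin φ sin δ + cos φ cos δ cos h = -0.074493 + 0.896204 = 0.821711.
Flux = S₀ · cos θ_z = 589 × 0.821711 = 484.0 W/m².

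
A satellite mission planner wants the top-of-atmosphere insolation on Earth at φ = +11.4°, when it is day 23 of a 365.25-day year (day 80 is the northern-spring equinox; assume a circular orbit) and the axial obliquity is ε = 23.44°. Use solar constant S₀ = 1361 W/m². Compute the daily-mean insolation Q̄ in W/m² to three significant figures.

Q̄ ≈ 357 W/m²

Solar longitude: λ_s = 360° × (23 − 80)/365.25 = -56.181°, i.e. -56.181° + 360° = 303.819°.
sin δ = sin 23.44° × sin 303.819° = -0.33048, so δ = -19.298°.
cos H₀ = −tan(+11.4°) tan(-19.298°) = 0.0706, H₀ = 1.5001 rad.
Bracket: H₀ sin φ sin δ + cos φ cos δ sin H₀ = 1.5001×0.19766×-0.33048 + 0.98027×0.94381×0.99750 = -0.097991 + 0.922876 = 0.824885.
Q̄ = (S₀/π) × [bracket] = (1361/π) × 0.824885 = 357.4 W/m².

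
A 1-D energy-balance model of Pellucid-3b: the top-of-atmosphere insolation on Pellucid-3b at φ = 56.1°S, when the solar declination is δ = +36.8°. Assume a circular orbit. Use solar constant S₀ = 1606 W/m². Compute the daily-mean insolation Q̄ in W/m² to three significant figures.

cos H₀ = −tan(-56.1°) tan(+36.800°) = 1.1133 ≥ 1 ⇒ polar night, H₀ = 0 and Q̄ = 0.

Q̄ ≈ 0.00 W/m²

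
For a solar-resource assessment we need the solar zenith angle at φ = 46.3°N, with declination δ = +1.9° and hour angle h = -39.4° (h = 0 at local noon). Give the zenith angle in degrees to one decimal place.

cos θ_z = sin φ sin δ + cos φ cos δ cos h = 0.023970 + 0.533575 = 0.557545.
θ_z = arccos(0.557545) = 56.1°.

θ_z = 56.1°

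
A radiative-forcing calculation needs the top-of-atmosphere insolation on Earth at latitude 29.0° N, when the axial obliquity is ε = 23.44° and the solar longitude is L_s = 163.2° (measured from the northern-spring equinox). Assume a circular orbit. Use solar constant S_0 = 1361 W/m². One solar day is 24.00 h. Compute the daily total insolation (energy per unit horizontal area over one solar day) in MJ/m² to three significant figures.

35.9 MJ/m²

Solar declination: sin δ = sin ε · sin L_s = sin 23.44° × sin 163.2° = 0.11497, so δ = +6.602°.
cos h₀ = −tan(+29.0°) tan(+6.602°) = -0.0642, h₀ = 1.6350 rad.
Bracket: h₀ sin ϕ sin δ + cos ϕ cos δ sin h₀ = 1.6350×0.48481×0.11497 + 0.87462×0.99337×0.99794 = 0.091133 + 0.867031 = 0.958164.
Q̄ = (S_0/π) × [bracket] = (1361/π) × 0.958164 = 415.10 W/m².
Daily total = Q̄ × 24.00 h × 3600 s/h = 415.10 × 24.00 × 3600 / 10⁶ = 35.86 MJ/m².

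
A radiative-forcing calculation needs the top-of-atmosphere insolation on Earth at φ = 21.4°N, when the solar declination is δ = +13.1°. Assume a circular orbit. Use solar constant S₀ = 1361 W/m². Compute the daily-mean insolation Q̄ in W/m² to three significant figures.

cos H₀ = −tan(+21.4°) tan(+13.100°) = -0.0912, H₀ = 1.6621 rad.
Bracket: H₀ sin φ sin δ + cos φ cos δ sin H₀ = 1.6621×0.36488×0.22665 + 0.93106×0.97398×0.99583 = 0.137456 + 0.903052 = 1.040508.
Q̄ = (S₀/π) × [bracket] = (1361/π) × 1.040508 = 450.8 W/m².

Q̄ ≈ 451 W/m²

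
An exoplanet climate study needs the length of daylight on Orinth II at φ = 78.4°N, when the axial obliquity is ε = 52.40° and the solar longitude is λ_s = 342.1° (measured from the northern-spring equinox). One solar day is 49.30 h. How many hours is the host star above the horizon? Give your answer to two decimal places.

0.00 h

Solar declination: sin δ = sin ε · sin λ_s = sin 52.40° × sin 342.1° = -0.24352, so δ = -14.094°.
cos H₀ = −tan φ · tan δ = 1.2231 ≥ 1, so the host star never rises (polar night) and H₀ = 0.
Daylight = 2H₀/(2π) × 49.30 h = (0.0000/π) × 49.30 = 0.00 h.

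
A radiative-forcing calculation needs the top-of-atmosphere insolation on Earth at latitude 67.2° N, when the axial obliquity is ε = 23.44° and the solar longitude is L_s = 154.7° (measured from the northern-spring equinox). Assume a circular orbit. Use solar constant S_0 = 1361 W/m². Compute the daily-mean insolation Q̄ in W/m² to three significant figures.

Q̄ ≈ 286 W/m²

Solar declination: sin δ = sin ε · sin L_s = sin 23.44° × sin 154.7° = 0.17000, so δ = +9.788°.
cos h₀ = −tan(+67.2°) tan(+9.788°) = -0.4104, h₀ = 1.9937 rad.
Bracket: h₀ sin ϕ sin δ + cos ϕ cos δ sin h₀ = 1.9937×0.92186×0.17000 + 0.38752×0.98544×0.91191 = 0.312445 + 0.348238 = 0.660683.
Q̄ = (S_0/π) × [bracket] = (1361/π) × 0.660683 = 286.2 W/m².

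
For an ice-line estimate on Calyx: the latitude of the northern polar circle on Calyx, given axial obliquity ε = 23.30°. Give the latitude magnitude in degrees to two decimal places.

The polar circle is the lowest latitude that experiences at least one full rotation of continuous daylight at the northern-summer solstice; it lies at |φ| = 90° − ε = 90° − 23.30° = 66.70°.

66.70°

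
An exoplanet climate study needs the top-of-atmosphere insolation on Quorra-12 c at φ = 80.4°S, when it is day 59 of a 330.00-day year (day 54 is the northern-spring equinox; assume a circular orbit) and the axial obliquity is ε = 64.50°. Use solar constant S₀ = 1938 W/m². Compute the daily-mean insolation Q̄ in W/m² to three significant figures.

Solar longitude: λ_s = 360° × (59 − 54)/330.00 = 5.455°.
sin δ = sin 64.50° × sin 5.455° = 0.08580, so δ = +4.922°.
cos H₀ = −tan(-80.4°) tan(+4.922°) = 0.5091, H₀ = 1.0366 rad.
Bracket: H₀ sin φ sin δ + cos φ cos δ sin H₀ = 1.0366×-0.98600×0.08580 + 0.16677×0.99631×0.86069 = -0.087695 + 0.143008 = 0.055313.
Q̄ = (S₀/π) × [bracket] = (1938/π) × 0.055313 = 34.12 W/m².

Q̄ ≈ 34.1 W/m²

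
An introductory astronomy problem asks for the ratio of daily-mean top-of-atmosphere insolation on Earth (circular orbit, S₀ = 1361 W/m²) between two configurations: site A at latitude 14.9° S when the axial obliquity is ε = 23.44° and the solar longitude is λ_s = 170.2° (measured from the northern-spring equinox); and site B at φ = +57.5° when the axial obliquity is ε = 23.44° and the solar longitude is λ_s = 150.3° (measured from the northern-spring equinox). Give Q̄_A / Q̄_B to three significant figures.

Q̄_A / Q̄_B ≈ 1.15

— Configuration A (φ=-14.9°):
Solar declination: sin δ = sin ε · sin λ_s = sin 23.44° × sin 170.2° = 0.06771, so δ = +3.882°.
cos H₀ = −tan(-14.9°) tan(+3.882°) = 0.0181, H₀ = 1.5527 rad.
Bracket: H₀ sin φ sin δ + cos φ cos δ sin H₀ = 1.5527×-0.25713×0.06771 + 0.96638×0.99771×0.99984 = -0.027033 + 0.964013 = 0.936980.
Q̄ = (S₀/π) × [bracket] = (1361/π) × 0.936980 = 405.92 W/m².
— Configuration B (φ=+57.5°):
Solar declination: sin δ = sin ε · sin λ_s = sin 23.44° × sin 150.3° = 0.19709, so δ = +11.367°.
cos H₀ = −tan(+57.5°) tan(+11.367°) = -0.3156, H₀ = 1.8918 rad.
Bracket: H₀ sin φ sin δ + cos φ cos δ sin H₀ = 1.8918×0.84339×0.19709 + 0.53730×0.98039×0.94891 = 0.314462 + 0.499851 = 0.814313.
Q̄ = (S₀/π) × [bracket] = (1361/π) × 0.814313 = 352.78 W/m².
Ratio Q̄_A / Q̄_B = 405.92 / 352.78 = 1.151.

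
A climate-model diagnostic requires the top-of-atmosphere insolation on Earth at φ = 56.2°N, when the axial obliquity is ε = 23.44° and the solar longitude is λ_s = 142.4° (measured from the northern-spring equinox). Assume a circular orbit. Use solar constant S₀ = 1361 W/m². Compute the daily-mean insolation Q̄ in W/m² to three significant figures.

Q̄ ≈ 388 W/m²

Solar declination: sin δ = sin ε · sin λ_s = sin 23.44° × sin 142.4° = 0.24271, so δ = +14.046°.
cos H₀ = −tan(+56.2°) tan(+14.046°) = -0.3737, H₀ = 1.9538 rad.
Bracket: H₀ sin φ sin δ + cos φ cos δ sin H₀ = 1.9538×0.83098×0.24271 + 0.55630×0.97010×0.92754 = 0.394056 + 0.500562 = 0.894618.
Q̄ = (S₀/π) × [bracket] = (1361/π) × 0.894618 = 387.6 W/m².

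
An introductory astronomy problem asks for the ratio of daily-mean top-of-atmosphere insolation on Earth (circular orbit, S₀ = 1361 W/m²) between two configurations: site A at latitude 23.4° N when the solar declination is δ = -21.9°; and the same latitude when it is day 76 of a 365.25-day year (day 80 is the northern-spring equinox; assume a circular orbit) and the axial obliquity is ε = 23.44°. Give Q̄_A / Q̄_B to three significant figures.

— Configuration A (φ=+23.4°):
cos H₀ = −tan(+23.4°) tan(-21.900°) = 0.1740, H₀ = 1.3959 rad.
Bracket: H₀ sin φ sin δ + cos φ cos δ sin H₀ = 1.3959×0.39715×-0.37299 + 0.91775×0.92784×0.98475 = -0.206779 + 0.838539 = 0.631760.
Q̄ = (S₀/π) × [bracket] = (1361/π) × 0.631760 = 273.69 W/m².
— Configuration B (φ=+23.4°):
Solar longitude: λ_s = 360° × (76 − 80)/365.25 = -3.943°, i.e. -3.943° + 360° = 356.057°.
sin δ = sin 23.44° × sin 356.057° = -0.02735, so δ = -1.567°.
cos H₀ = −tan(+23.4°) tan(-1.567°) = 0.0118, H₀ = 1.5590 rad.
Bracket: H₀ sin φ sin δ + cos φ cos δ sin H₀ = 1.5590×0.39715×-0.02735 + 0.91775×0.99963×0.99993 = -0.016934 + 0.917346 = 0.900412.
Q̄ = (S₀/π) × [bracket] = (1361/π) × 0.900412 = 390.08 W/m².
Ratio Q̄_A / Q̄_B = 273.69 / 390.08 = 0.7016.

Q̄_A / Q̄_B ≈ 0.702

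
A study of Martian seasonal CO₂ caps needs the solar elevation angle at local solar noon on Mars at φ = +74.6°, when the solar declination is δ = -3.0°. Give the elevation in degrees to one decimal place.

12.4°

At local noon the hour angle is zero, so the zenith angle equals |φ − δ| = |+74.6° − (-3.000°)| = 77.600°.
Elevation = 90° − 77.600° = 12.4°.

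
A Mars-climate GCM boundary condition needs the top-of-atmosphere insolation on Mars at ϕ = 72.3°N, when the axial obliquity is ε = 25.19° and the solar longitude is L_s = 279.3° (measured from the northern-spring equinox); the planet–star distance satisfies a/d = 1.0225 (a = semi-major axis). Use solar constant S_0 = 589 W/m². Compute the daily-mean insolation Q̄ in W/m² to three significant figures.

Q̄ ≈ 0.00 W/m²

Solar declination: sin δ = sin ε · sin L_s = sin 25.19° × sin 279.3° = -0.42003, so δ = -24.836°.
cos h₀ = −tan(+72.3°) tan(-24.836°) = 1.4502 ≥ 1 ⇒ polar night, h₀ = 0 and Q̄ = 0.
Inverse-square distance factor (a/d)² = 1.0225² = 1.045506.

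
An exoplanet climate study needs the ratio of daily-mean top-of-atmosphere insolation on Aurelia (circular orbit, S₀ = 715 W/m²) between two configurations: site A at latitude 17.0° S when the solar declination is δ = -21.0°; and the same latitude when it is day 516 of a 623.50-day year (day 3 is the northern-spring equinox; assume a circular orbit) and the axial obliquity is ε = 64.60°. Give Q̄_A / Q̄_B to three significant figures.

— Configuration A (φ=-17.0°):
cos H₀ = −tan(-17.0°) tan(-21.000°) = -0.1174, H₀ = 1.6884 rad.
Bracket: H₀ sin φ sin δ + cos φ cos δ sin H₀ = 1.6884×-0.29237×-0.35837 + 0.95630×0.93358×0.99309 = 0.176905 + 0.886613 = 1.063518.
Q̄ = (S₀/π) × [bracket] = (715/π) × 1.063518 = 242.05 W/m².
— Configuration B (φ=-17.0°):
Solar longitude: λ_s = 360° × (516 − 3)/623.50 = 296.199°.
sin δ = sin 64.60° × sin 296.199° = -0.81053, so δ = -54.148°.
cos H₀ = −tan(-17.0°) tan(-54.148°) = -0.4231, H₀ = 2.0077 rad.
Bracket: H₀ sin φ sin δ + cos φ cos δ sin H₀ = 2.0077×-0.29237×-0.81053 + 0.95630×0.58569×0.90608 = 0.475774 + 0.507491 = 0.983265.
Q̄ = (S₀/π) × [bracket] = (715/π) × 0.983265 = 223.78 W/m².
Ratio Q̄_A / Q̄_B = 242.05 / 223.78 = 1.082.

Q̄_A / Q̄_B ≈ 1.08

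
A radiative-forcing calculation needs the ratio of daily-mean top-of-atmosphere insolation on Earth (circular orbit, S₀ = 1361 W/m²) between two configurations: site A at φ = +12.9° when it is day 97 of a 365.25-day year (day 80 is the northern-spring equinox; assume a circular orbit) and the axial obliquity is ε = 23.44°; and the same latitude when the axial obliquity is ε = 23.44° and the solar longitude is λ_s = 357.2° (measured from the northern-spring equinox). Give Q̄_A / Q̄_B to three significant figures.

Q̄_A / Q̄_B ≈ 1.04

— Configuration A (φ=+12.9°):
Solar longitude: λ_s = 360° × (97 − 80)/365.25 = 16.756°.
sin δ = sin 23.44° × sin 16.756° = 0.11468, so δ = +6.585°.
cos H₀ = −tan(+12.9°) tan(+6.585°) = -0.0264, H₀ = 1.5972 rad.
Bracket: H₀ sin φ sin δ + cos φ cos δ sin H₀ = 1.5972×0.22325×0.11468 + 0.97476×0.99340×0.99965 = 0.040892 + 0.967988 = 1.008880.
Q̄ = (S₀/π) × [bracket] = (1361/π) × 1.008880 = 437.07 W/m².
— Configuration B (φ=+12.9°):
Solar declination: sin δ = sin ε · sin λ_s = sin 23.44° × sin 357.2° = -0.01943, so δ = -1.113°.
cos H₀ = −tan(+12.9°) tan(-1.113°) = 0.0045, H₀ = 1.5663 rad.
Bracket: H₀ sin φ sin δ + cos φ cos δ sin H₀ = 1.5663×0.22325×-0.01943 + 0.97476×0.99981×0.99999 = -0.006794 + 0.974565 = 0.967771.
Q̄ = (S₀/π) × [bracket] = (1361/π) × 0.967771 = 419.26 W/m².
Ratio Q̄_A / Q̄_B = 437.07 / 419.26 = 1.042.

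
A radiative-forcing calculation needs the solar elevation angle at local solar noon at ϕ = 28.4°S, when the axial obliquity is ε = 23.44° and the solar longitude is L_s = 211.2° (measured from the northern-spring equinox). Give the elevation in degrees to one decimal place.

73.5°

Solar declination: sin δ = sin ε · sin L_s = sin 23.44° × sin 211.2° = -0.20607, so δ = -11.892°.
At local noon the hour angle is zero, so the zenith angle equals |ϕ − δ| = |-28.4° − (-11.892°)| = 16.508°.
Elevation = 90° − 16.508° = 73.5°.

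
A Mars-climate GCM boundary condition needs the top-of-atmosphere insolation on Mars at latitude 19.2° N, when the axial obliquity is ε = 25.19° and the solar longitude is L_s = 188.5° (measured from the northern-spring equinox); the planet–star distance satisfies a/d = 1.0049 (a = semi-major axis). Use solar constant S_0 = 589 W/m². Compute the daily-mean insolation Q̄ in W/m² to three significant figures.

Solar declination: sin δ = sin ε · sin L_s = sin 25.19° × sin 188.5° = -0.06291, so δ = -3.607°.
cos h₀ = −tan(+19.2°) tan(-3.607°) = 0.0220, h₀ = 1.5488 rad.
Bracket: h₀ sin ϕ sin δ + cos ϕ cos δ sin h₀ = 1.5488×0.32887×-0.06291 + 0.94438×0.99802×0.99976 = -0.032043 + 0.942284 = 0.910241.
Inverse-square distance factor (a/d)² = 1.0049² = 1.009824.
Q̄ = (S_0/π) × 1.009824 × [bracket] = (589/π) × 1.009824 × 0.910241 = 172.3 W/m².

Q̄ ≈ 172 W/m²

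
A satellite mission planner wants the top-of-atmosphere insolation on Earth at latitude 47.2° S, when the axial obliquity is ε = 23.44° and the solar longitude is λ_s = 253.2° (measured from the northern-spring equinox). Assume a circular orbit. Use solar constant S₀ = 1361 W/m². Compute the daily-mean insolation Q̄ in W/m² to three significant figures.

Q̄ ≈ 490 W/m²

Solar declination: sin δ = sin ε · sin λ_s = sin 23.44° × sin 253.2° = -0.38081, so δ = -22.384°.
cos H₀ = −tan(-47.2°) tan(-22.384°) = -0.4447, H₀ = 2.0317 rad.
Bracket: H₀ sin φ sin δ + cos φ cos δ sin H₀ = 2.0317×-0.73373×-0.38081 + 0.67944×0.92465×0.89566 = 0.567681 + 0.562693 = 1.130374.
Q̄ = (S₀/π) × [bracket] = (1361/π) × 1.130374 = 489.7 W/m².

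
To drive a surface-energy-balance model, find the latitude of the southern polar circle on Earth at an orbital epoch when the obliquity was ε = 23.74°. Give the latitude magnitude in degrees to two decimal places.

The polar circle is the lowest latitude that experiences at least one full rotation of continuous darkness at the northern-summer solstice; it lies at |ϕ| = 90° − ε = 90° − 23.74° = 66.26°.

66.26°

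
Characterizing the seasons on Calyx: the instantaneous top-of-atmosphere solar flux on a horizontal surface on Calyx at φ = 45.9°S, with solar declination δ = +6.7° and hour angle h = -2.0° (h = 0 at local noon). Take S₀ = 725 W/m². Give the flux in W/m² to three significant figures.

cos θ_z = sin φ sin δ + cos φ cos δ cos h = -0.083784 + 0.690739 = 0.606955.
Flux = S₀ · cos θ_z = 725 × 0.606955 = 440.0 W/m².

440 W/m²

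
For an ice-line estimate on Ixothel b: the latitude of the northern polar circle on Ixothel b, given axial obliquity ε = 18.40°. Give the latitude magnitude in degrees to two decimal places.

The polar circle is the lowest latitude that experiences at least one full rotation of continuous daylight at the northern-summer solstice; it lies at |φ| = 90° − ε = 90° − 18.40° = 71.60°.

71.60°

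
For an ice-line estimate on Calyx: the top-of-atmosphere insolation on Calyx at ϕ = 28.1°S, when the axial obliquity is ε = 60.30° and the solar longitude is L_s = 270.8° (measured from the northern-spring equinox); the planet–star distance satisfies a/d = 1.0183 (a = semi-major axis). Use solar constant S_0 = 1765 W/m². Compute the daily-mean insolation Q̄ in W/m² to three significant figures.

Solar declination: sin δ = sin ε · sin L_s = sin 60.30° × sin 270.8° = -0.86855, so δ = -60.290°.
cos h₀ = −tan(-28.1°) tan(-60.290°) = -0.9357, h₀ = 2.7812 rad.
Bracket: h₀ sin ϕ sin δ + cos ϕ cos δ sin h₀ = 2.7812×-0.47101×-0.86855 + 0.88213×0.49561×0.35268 = 1.137777 + 0.154189 = 1.291966.
Inverse-square distance factor (a/d)² = 1.0183² = 1.036935.
Q̄ = (S_0/π) × 1.036935 × [bracket] = (1765/π) × 1.036935 × 1.291966 = 752.7 W/m².

Q̄ ≈ 753 W/m²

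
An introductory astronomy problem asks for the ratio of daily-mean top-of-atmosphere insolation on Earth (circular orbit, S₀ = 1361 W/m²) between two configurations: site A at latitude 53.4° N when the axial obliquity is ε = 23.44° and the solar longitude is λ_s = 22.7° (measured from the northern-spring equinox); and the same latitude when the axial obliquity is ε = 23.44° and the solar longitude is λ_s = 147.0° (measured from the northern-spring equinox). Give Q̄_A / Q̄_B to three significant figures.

Q̄_A / Q̄_B ≈ 0.903

— Configuration A (φ=+53.4°):
Solar declination: sin δ = sin ε · sin λ_s = sin 23.44° × sin 22.7° = 0.15351, so δ = +8.830°.
cos H₀ = −tan(+53.4°) tan(+8.830°) = -0.2092, H₀ = 1.7815 rad.
Bracket: H₀ sin φ sin δ + cos φ cos δ sin H₀ = 1.7815×0.80282×0.15351 + 0.59622×0.98815×0.97788 = 0.219554 + 0.576123 = 0.795677.
Q̄ = (S₀/π) × [bracket] = (1361/π) × 0.795677 = 344.70 W/m².
— Configuration B (φ=+53.4°):
Solar declination: sin δ = sin ε · sin λ_s = sin 23.44° × sin 147.0° = 0.21665, so δ = +12.512°.
cos H₀ = −tan(+53.4°) tan(+12.512°) = -0.2988, H₀ = 1.8743 rad.
Bracket: H₀ sin φ sin δ + cos φ cos δ sin H₀ = 1.8743×0.80282×0.21665 + 0.59622×0.97625×0.95431 = 0.325999 + 0.555465 = 0.881464.
Q̄ = (S₀/π) × [bracket] = (1361/π) × 0.881464 = 381.87 W/m².
Ratio Q̄_A / Q̄_B = 344.70 / 381.87 = 0.9027.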